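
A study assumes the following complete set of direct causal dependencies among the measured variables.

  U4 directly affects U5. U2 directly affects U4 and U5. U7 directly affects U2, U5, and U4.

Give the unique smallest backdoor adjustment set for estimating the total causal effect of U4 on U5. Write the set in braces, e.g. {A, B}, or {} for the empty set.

{U2, U7}

Variables eligible for adjustment (non-descendants of U4, excluding U4 and U5): {U2, U7}.
Backdoor paths from U4 to U5:
  P1: U4 <- U7 -> U2 -> U5
  P2: U4 <- U7 -> U5
  P3: U4 <- U2 <- U7 -> U5
  P4: U4 <- U2 -> U5
The empty set is not sufficient: P1 (U4 <- U7 -> U2 -> U5) has no collider blocking it and no conditioned non-collider, so it is open.
Try {U2, U7}:
  P1: blocked at fork node U7 ∈ conditioning set.
  P2: blocked at fork node U7 ∈ conditioning set.
  P3: blocked at chain node U2 ∈ conditioning set.
  P4: blocked at fork node U2 ∈ conditioning set.
{U2, U7} contains no descendant of U4 and blocks every backdoor path.
Every element of {U2, U7} is needed (dropping U2 leaves P4 open; dropping U7 leaves P2 open), so no proper subset is valid.
Among all size-2 subsets of the eligible variables, only {U2, U7} blocks every backdoor path, so it is the unique smallest valid adjustment set.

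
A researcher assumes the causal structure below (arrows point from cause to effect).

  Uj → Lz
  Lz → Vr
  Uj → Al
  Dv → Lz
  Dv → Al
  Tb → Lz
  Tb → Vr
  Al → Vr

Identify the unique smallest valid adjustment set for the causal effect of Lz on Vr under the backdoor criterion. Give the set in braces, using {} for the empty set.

Variables eligible for adjustment (non-descendants of Lz, excluding Lz and Vr): {Al, Dv, Tb, Uj}.
Backdoor paths from Lz to Vr:
  P1: Lz <- Uj -> Al -> Vr
  P2: Lz <- Dv -> Al -> Vr
  P3: Lz <- Tb -> Vr
The empty set is not sufficient: P1 (Lz <- Uj -> Al -> Vr) has no collider blocking it and no conditioned non-collider, so it is open.
Try {Al, Tb}:
  P1: blocked at chain node Al ∈ conditioning set.
  P2: blocked at chain node Al ∈ conditioning set.
  P3: blocked at fork node Tb ∈ conditioning set.
{Al, Tb} contains no descendant of Lz and blocks every backdoor path.
Every element of {Al, Tb} is needed (dropping Al leaves P1 open; dropping Tb leaves P3 open), so no proper subset is valid.
Among all size-2 subsets of the eligible variables, only {Al, Tb} blocks every backdoor path, so it is the unique smallest valid adjustment set.

{Al, Tb}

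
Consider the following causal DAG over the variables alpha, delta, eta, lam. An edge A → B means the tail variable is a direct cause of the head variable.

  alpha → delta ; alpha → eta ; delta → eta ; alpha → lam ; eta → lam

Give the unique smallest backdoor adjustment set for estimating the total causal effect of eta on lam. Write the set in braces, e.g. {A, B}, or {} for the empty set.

Variables eligible for adjustment (non-descendants of eta, excluding eta and lam): {alpha, delta}.
Backdoor paths from eta to lam:
  P1: eta <- alpha -> lam
  P2: eta <- delta <- alpha -> lam
The empty set is not sufficient: P1 (eta <- alpha -> lam) has no collider blocking it and no conditioned non-collider, so it is open.
Try {alpha}:
  P1: blocked at fork node alpha ∈ conditioning set.
  P2: blocked at fork node alpha ∈ conditioning set.
{alpha} contains no descendant of eta and blocks every backdoor path.
No other singleton works — e.g. {delta} leaves P1 open — so {alpha} is the unique smallest valid adjustment set.

{alpha}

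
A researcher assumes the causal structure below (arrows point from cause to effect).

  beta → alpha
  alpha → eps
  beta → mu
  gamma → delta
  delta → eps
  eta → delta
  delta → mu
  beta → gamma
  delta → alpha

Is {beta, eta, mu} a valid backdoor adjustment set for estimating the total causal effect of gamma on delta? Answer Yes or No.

No

Backdoor paths from gamma to delta (paths whose first edge points into gamma):
  P1: gamma <- beta -> mu <- delta
  P2: gamma <- beta -> alpha <- delta
  P3: gamma <- beta -> alpha -> eps <- delta
Condition 1 (no descendant of gamma in the set): FAILS — mu is a descendant of gamma.
Condition 2 (every backdoor path blocked by {beta, eta, mu}):
  P1: blocked at fork node beta ∈ conditioning set.
  P2: blocked at fork node beta ∈ conditioning set.
  P3: blocked at fork node beta ∈ conditioning set.
{beta, eta, mu} does not satisfy the backdoor criterion.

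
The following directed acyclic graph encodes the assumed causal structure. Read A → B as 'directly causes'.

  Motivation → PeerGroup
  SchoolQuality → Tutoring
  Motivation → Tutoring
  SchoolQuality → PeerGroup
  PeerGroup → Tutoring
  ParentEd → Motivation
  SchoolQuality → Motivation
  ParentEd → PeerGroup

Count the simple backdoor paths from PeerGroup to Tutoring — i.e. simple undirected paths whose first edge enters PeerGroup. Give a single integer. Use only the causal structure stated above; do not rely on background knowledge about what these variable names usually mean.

6

A backdoor path from PeerGroup to Tutoring is any simple undirected path whose first edge points into PeerGroup (i.e. leaves PeerGroup via a parent).
Parents of PeerGroup: {Motivation, ParentEd, SchoolQuality}.
Enumerating:
  P1: PeerGroup <- ParentEd -> Motivation <- SchoolQuality -> Tutoring
  P2: PeerGroup <- ParentEd -> Motivation -> Tutoring
  P3: PeerGroup <- SchoolQuality -> Motivation -> Tutoring
  P4: PeerGroup <- SchoolQuality -> Tutoring
  P5: PeerGroup <- Motivation <- SchoolQuality -> Tutoring
  P6: PeerGroup <- Motivation -> Tutoring
That exhausts the simple backdoor paths. Count: 6.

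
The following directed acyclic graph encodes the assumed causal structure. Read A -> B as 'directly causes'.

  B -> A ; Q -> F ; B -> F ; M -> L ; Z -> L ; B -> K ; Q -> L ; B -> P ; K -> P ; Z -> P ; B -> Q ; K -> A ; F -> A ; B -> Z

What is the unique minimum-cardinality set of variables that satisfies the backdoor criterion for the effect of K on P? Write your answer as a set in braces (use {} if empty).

Variables eligible for adjustment (non-descendants of K, excluding K and P): {B, F, L, M, Q, Z}.
Backdoor paths from K to P:
  P1: K <- B -> Z -> P
  P2: K <- B -> Q -> L <- Z -> P
  P3: K <- B -> P
  P4: K <- B -> F <- Q -> L <- Z -> P
  P5: K <- B -> A <- F <- Q -> L <- Z -> P
The empty set is not sufficient: P1 (K <- B -> Z -> P) has no collider blocking it and no conditioned non-collider, so it is open.
Try {B}:
  P1: blocked at fork node B ∈ conditioning set.
  P2: blocked at fork node B ∈ conditioning set.
  P3: blocked at fork node B ∈ conditioning set.
  P4: blocked at fork node B ∈ conditioning set.
  P5: blocked at fork node B ∈ conditioning set.
{B} contains no descendant of K and blocks every backdoor path.
No other singleton works — e.g. {Z} leaves P3 open — so {B} is the unique smallest valid adjustment set.

{B}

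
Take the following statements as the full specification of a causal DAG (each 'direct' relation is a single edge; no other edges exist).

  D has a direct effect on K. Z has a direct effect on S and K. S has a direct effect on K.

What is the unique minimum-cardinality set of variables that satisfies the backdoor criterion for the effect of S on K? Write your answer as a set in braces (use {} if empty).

Variables eligible for adjustment (non-descendants of S, excluding S and K): {D, Z}.
Backdoor paths from S to K:
  P1: S <- Z -> K
The empty set is not sufficient: P1 (S <- Z -> K) has no collider blocking it and no conditioned non-collider, so it is open.
Try {Z}:
  P1: blocked at fork node Z ∈ conditioning set.
{Z} contains no descendant of S and blocks every backdoor path.
No other singleton works — e.g. {D} leaves P1 open — so {Z} is the unique smallest valid adjustment set.

{Z}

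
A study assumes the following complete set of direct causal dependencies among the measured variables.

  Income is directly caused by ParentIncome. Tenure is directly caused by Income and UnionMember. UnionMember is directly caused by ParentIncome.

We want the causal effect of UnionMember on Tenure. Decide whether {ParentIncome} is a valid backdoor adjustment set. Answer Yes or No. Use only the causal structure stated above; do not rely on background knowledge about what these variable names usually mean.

Yes

Backdoor paths from UnionMember to Tenure (paths whose first edge points into UnionMember):
  P1: UnionMember <- ParentIncome -> Income -> Tenure
Condition 1 (no descendant of UnionMember in the set): holds — descendants of UnionMember are {Tenure}; none are in {ParentIncome}.
Condition 2 (every backdoor path blocked by {ParentIncome}):
  P1: blocked at fork node ParentIncome ∈ conditioning set.
{ParentIncome} satisfies the backdoor criterion.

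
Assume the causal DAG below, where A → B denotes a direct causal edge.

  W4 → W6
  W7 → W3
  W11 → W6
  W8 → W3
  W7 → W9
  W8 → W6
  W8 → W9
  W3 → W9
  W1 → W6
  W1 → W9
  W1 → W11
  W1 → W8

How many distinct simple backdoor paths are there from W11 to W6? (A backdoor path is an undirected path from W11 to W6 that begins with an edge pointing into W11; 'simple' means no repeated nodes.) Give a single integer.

5

A backdoor path from W11 to W6 is any simple undirected path whose first edge points into W11 (i.e. leaves W11 via a parent).
Parents of W11: {W1}.
Enumerating:
  P1: W11 <- W1 -> W8 -> W6
  P2: W11 <- W1 -> W9 <- W8 -> W6
  P3: W11 <- W1 -> W9 <- W7 -> W3 <- W8 -> W6
  P4: W11 <- W1 -> W9 <- W3 <- W8 -> W6
  P5: W11 <- W1 -> W6
That exhausts the simple backdoor paths. Count: 5.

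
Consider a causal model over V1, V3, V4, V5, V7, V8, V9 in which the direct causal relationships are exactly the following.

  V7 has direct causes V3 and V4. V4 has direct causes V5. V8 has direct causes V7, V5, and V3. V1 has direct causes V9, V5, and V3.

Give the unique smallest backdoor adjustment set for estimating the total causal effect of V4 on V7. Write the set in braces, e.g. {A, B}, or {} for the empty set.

Variables eligible for adjustment (non-descendants of V4, excluding V4 and V7): {V1, V3, V5, V9}.
Backdoor paths from V4 to V7:
  P1: V4 <- V5 -> V1 <- V3 -> V7
  P2: V4 <- V5 -> V1 <- V3 -> V8 <- V7
  P3: V4 <- V5 -> V8 <- V3 -> V7
  P4: V4 <- V5 -> V8 <- V7
Each backdoor path contains an unconditioned collider, so every path is already blocked with the empty conditioning set:
  P1: blocked at collider V1 (neither it nor any descendant is in the conditioning set).
  P2: blocked at collider V1 (neither it nor any descendant is in the conditioning set).
  P3: blocked at collider V8 (neither it nor any descendant is in the conditioning set).
  P4: blocked at collider V8 (neither it nor any descendant is in the conditioning set).
The empty set is therefore the unique smallest valid set.

{}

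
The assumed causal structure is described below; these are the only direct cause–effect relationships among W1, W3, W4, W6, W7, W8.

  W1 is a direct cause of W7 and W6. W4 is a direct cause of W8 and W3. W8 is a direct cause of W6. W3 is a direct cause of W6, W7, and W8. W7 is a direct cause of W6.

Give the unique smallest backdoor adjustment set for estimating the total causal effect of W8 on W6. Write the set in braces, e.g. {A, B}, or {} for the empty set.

{W3}

Variables eligible for adjustment (non-descendants of W8, excluding W8 and W6): {W1, W3, W4, W7}.
Backdoor paths from W8 to W6:
  P1: W8 <- W4 -> W3 -> W7 <- W1 -> W6
  P2: W8 <- W4 -> W3 -> W7 -> W6
  P3: W8 <- W4 -> W3 -> W6
  P4: W8 <- W3 -> W7 <- W1 -> W6
  P5: W8 <- W3 -> W7 -> W6
  P6: W8 <- W3 -> W6
The empty set is not sufficient: P2 (W8 <- W4 -> W3 -> W7 -> W6) has no collider blocking it and no conditioned non-collider, so it is open.
Try {W3}:
  P1: blocked at chain node W3 ∈ conditioning set.
  P2: blocked at chain node W3 ∈ conditioning set.
  P3: blocked at chain node W3 ∈ conditioning set.
  P4: blocked at fork node W3 ∈ conditioning set.
  P5: blocked at fork node W3 ∈ conditioning set.
  P6: blocked at fork node W3 ∈ conditioning set.
{W3} contains no descendant of W8 and blocks every backdoor path.
No other singleton works — e.g. {W1} leaves P2 open — so {W3} is the unique smallest valid adjustment set.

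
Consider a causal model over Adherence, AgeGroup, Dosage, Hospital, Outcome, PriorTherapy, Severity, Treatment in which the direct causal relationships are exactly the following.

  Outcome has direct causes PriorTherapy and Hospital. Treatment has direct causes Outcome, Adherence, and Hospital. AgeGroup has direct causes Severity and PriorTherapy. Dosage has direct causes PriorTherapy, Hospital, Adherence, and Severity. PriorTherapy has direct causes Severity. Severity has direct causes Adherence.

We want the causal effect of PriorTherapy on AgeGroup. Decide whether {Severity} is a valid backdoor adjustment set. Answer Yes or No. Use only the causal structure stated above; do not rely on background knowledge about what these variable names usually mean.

Yes

Backdoor paths from PriorTherapy to AgeGroup (paths whose first edge points into PriorTherapy):
  P1: PriorTherapy <- Severity -> AgeGroup
Condition 1 (no descendant of PriorTherapy in the set): holds — descendants of PriorTherapy are {AgeGroup, Dosage, Outcome, Treatment}; none are in {Severity}.
Condition 2 (every backdoor path blocked by {Severity}):
  P1: blocked at fork node Severity ∈ conditioning set.
{Severity} satisfies the backdoor criterion.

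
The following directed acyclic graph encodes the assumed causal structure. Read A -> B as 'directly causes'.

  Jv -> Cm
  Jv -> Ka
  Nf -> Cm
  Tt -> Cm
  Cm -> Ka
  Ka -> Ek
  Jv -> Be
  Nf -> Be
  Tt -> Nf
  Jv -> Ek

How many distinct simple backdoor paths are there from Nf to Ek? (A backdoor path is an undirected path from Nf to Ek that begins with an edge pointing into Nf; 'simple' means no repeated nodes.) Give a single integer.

4

A backdoor path from Nf to Ek is any simple undirected path whose first edge points into Nf (i.e. leaves Nf via a parent).
Parents of Nf: {Tt}.
Enumerating:
  P1: Nf <- Tt -> Cm <- Jv -> Ka -> Ek
  P2: Nf <- Tt -> Cm <- Jv -> Ek
  P3: Nf <- Tt -> Cm -> Ka <- Jv -> Ek
  P4: Nf <- Tt -> Cm -> Ka -> Ek
That exhausts the simple backdoor paths. Count: 4.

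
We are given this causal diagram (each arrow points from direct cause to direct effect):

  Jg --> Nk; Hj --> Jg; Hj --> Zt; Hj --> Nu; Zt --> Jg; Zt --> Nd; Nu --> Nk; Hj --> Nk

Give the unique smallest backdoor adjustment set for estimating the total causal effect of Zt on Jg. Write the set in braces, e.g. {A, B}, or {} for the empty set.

{Hj}

Variables eligible for adjustment (non-descendants of Zt, excluding Zt and Jg): {Hj, Nu}.
Backdoor paths from Zt to Jg:
  P1: Zt <- Hj -> Jg
  P2: Zt <- Hj -> Nu -> Nk <- Jg
  P3: Zt <- Hj -> Nk <- Jg
The empty set is not sufficient: P1 (Zt <- Hj -> Jg) has no collider blocking it and no conditioned non-collider, so it is open.
Try {Hj}:
  P1: blocked at fork node Hj ∈ conditioning set.
  P2: blocked at fork node Hj ∈ conditioning set.
  P3: blocked at fork node Hj ∈ conditioning set.
{Hj} contains no descendant of Zt and blocks every backdoor path.
No other singleton works — e.g. {Nu} leaves P1 open — so {Hj} is the unique smallest valid adjustment set.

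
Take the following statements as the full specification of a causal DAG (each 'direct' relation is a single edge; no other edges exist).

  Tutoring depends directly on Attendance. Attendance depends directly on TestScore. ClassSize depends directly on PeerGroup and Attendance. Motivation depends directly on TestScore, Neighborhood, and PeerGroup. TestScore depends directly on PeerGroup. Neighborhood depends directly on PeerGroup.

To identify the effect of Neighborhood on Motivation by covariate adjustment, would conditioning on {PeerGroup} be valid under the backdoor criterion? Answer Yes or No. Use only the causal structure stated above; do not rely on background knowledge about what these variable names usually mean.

Yes

Backdoor paths from Neighborhood to Motivation (paths whose first edge points into Neighborhood):
  P1: Neighborhood <- PeerGroup -> TestScore -> Motivation
  P2: Neighborhood <- PeerGroup -> Motivation
  P3: Neighborhood <- PeerGroup -> ClassSize <- Attendance <- TestScore -> Motivation
Condition 1 (no descendant of Neighborhood in the set): holds — descendants of Neighborhood are {Motivation}; none are in {PeerGroup}.
Condition 2 (every backdoor path blocked by {PeerGroup}):
  P1: blocked at fork node PeerGroup ∈ conditioning set.
  P2: blocked at fork node PeerGroup ∈ conditioning set.
  P3: blocked at fork node PeerGroup ∈ conditioning set.
{PeerGroup} satisfies the backdoor criterion.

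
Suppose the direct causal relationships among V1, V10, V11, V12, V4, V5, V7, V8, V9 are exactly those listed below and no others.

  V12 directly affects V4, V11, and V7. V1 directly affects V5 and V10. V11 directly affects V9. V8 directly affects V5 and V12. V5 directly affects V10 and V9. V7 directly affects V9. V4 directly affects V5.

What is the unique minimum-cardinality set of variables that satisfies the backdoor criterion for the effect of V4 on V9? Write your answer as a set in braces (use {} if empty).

{V12}

Variables eligible for adjustment (non-descendants of V4, excluding V4 and V9): {V1, V11, V12, V7, V8}.
Backdoor paths from V4 to V9:
  P1: V4 <- V12 <- V8 -> V5 -> V9
  P2: V4 <- V12 -> V7 -> V9
  P3: V4 <- V12 -> V11 -> V9
The empty set is not sufficient: P1 (V4 <- V12 <- V8 -> V5 -> V9) has no collider blocking it and no conditioned non-collider, so it is open.
Try {V12}:
  P1: blocked at chain node V12 ∈ conditioning set.
  P2: blocked at fork node V12 ∈ conditioning set.
  P3: blocked at fork node V12 ∈ conditioning set.
{V12} contains no descendant of V4 and blocks every backdoor path.
No other singleton works — e.g. {V8} leaves P2 open — so {V12} is the unique smallest valid adjustment set.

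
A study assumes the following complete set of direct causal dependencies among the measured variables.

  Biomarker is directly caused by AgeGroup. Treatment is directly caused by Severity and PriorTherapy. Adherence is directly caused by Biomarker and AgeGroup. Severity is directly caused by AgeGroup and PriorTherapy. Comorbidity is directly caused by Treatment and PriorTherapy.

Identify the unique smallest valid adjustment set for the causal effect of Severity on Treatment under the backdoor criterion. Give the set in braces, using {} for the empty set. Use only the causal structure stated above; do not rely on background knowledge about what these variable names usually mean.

{PriorTherapy}

Variables eligible for adjustment (non-descendants of Severity, excluding Severity and Treatment): {Adherence, AgeGroup, Biomarker, PriorTherapy}.
Backdoor paths from Severity to Treatment:
  P1: Severity <- PriorTherapy -> Treatment
  P2: Severity <- PriorTherapy -> Comorbidity <- Treatment
The empty set is not sufficient: P1 (Severity <- PriorTherapy -> Treatment) has no collider blocking it and no conditioned non-collider, so it is open.
Try {PriorTherapy}:
  P1: blocked at fork node PriorTherapy ∈ conditioning set.
  P2: blocked at fork node PriorTherapy ∈ conditioning set.
{PriorTherapy} contains no descendant of Severity and blocks every backdoor path.
No other singleton works — e.g. {AgeGroup} leaves P1 open — so {PriorTherapy} is the unique smallest valid adjustment set.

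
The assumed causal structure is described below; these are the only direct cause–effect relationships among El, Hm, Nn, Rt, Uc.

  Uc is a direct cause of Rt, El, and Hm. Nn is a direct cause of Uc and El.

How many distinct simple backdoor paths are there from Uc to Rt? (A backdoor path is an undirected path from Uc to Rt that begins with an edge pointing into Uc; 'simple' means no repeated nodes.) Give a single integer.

0

A backdoor path from Uc to Rt is any simple undirected path whose first edge points into Uc (i.e. leaves Uc via a parent).
Parents of Uc: {Nn}.
No simple path from any parent of Uc reaches Rt without revisiting Uc, so there are no backdoor paths.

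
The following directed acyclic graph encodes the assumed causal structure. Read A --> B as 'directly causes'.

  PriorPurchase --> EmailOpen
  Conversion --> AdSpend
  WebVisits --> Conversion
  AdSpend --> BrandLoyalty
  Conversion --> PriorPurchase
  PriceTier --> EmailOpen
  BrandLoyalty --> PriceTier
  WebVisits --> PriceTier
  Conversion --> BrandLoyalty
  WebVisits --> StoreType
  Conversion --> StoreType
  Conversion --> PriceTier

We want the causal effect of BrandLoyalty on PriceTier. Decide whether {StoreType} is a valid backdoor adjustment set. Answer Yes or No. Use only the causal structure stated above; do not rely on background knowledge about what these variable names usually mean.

Backdoor paths from BrandLoyalty to PriceTier (paths whose first edge points into BrandLoyalty):
  P1: BrandLoyalty <- Conversion <- WebVisits -> PriceTier
  P2: BrandLoyalty <- Conversion -> StoreType <- WebVisits -> PriceTier
  P3: BrandLoyalty <- Conversion -> PriceTier
  P4: BrandLoyalty <- Conversion -> PriorPurchase -> EmailOpen <- PriceTier
  P5: BrandLoyalty <- AdSpend <- Conversion <- WebVisits -> PriceTier
  P6: BrandLoyalty <- AdSpend <- Conversion -> StoreType <- WebVisits -> PriceTier
  P7: BrandLoyalty <- AdSpend <- Conversion -> PriceTier
  P8: BrandLoyalty <- AdSpend <- Conversion -> PriorPurchase -> EmailOpen <- PriceTier
Condition 1 (no descendant of BrandLoyalty in the set): holds — descendants of BrandLoyalty are {EmailOpen, PriceTier}; none are in {StoreType}.
Condition 2 (every backdoor path blocked by {StoreType}):
  P1: open — no interior node is in the conditioning set.
  P2: open — collider(s) StoreType are conditioned on (or have a conditioned descendant) and no non-collider on the path is in the set.
  P3: open — no interior node is in the conditioning set.
  P4: blocked at collider EmailOpen (neither it nor any descendant is in the conditioning set).
  P5: open — no interior node is in the conditioning set.
  P6: open — collider(s) StoreType are conditioned on (or have a conditioned descendant) and no non-collider on the path is in the set.
  P7: open — no interior node is in the conditioning set.
  P8: blocked at collider EmailOpen (neither it nor any descendant is in the conditioning set).
{StoreType} does not satisfy the backdoor criterion.

No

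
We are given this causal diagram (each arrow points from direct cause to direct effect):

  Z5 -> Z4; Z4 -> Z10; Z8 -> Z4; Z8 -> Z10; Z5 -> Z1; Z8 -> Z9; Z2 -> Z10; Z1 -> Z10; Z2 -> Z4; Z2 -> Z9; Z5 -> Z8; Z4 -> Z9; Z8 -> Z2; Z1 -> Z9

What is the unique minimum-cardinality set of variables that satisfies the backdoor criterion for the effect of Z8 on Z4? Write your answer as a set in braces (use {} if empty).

Variables eligible for adjustment (non-descendants of Z8, excluding Z8 and Z4): {Z1, Z5}.
Backdoor paths from Z8 to Z4:
  P1: Z8 <- Z5 -> Z1 -> Z9 <- Z2 -> Z4
  P2: Z8 <- Z5 -> Z1 -> Z9 <- Z2 -> Z10 <- Z4
  P3: Z8 <- Z5 -> Z1 -> Z9 <- Z4
  P4: Z8 <- Z5 -> Z1 -> Z10 <- Z2 -> Z4
  P5: Z8 <- Z5 -> Z1 -> Z10 <- Z2 -> Z9 <- Z4
  P6: Z8 <- Z5 -> Z1 -> Z10 <- Z4
  P7: Z8 <- Z5 -> Z4
The empty set is not sufficient: P7 (Z8 <- Z5 -> Z4) has no collider blocking it and no conditioned non-collider, so it is open.
Try {Z5}:
  P1: blocked at fork node Z5 ∈ conditioning set.
  P2: blocked at fork node Z5 ∈ conditioning set.
  P3: blocked at fork node Z5 ∈ conditioning set.
  P4: blocked at fork node Z5 ∈ conditioning set.
  P5: blocked at fork node Z5 ∈ conditioning set.
  P6: blocked at fork node Z5 ∈ conditioning set.
  P7: blocked at fork node Z5 ∈ conditioning set.
{Z5} contains no descendant of Z8 and blocks every backdoor path.
No other singleton works — e.g. {Z1} leaves P7 open — so {Z5} is the unique smallest valid adjustment set.

{Z5}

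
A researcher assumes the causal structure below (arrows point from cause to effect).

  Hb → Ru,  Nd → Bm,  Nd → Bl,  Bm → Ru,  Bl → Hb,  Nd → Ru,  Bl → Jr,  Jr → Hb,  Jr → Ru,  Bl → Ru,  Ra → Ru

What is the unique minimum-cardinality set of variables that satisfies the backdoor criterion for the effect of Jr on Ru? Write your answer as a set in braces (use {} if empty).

{Bl}

Variables eligible for adjustment (non-descendants of Jr, excluding Jr and Ru): {Bl, Bm, Nd, Ra}.
Backdoor paths from Jr to Ru:
  P1: Jr <- Bl <- Nd -> Bm -> Ru
  P2: Jr <- Bl <- Nd -> Ru
  P3: Jr <- Bl -> Hb -> Ru
  P4: Jr <- Bl -> Ru
The empty set is not sufficient: P1 (Jr <- Bl <- Nd -> Bm -> Ru) has no collider blocking it and no conditioned non-collider, so it is open.
Try {Bl}:
  P1: blocked at chain node Bl ∈ conditioning set.
  P2: blocked at chain node Bl ∈ conditioning set.
  P3: blocked at fork node Bl ∈ conditioning set.
  P4: blocked at fork node Bl ∈ conditioning set.
{Bl} contains no descendant of Jr and blocks every backdoor path.
No other singleton works — e.g. {Ra} leaves P1 open — so {Bl} is the unique smallest valid adjustment set.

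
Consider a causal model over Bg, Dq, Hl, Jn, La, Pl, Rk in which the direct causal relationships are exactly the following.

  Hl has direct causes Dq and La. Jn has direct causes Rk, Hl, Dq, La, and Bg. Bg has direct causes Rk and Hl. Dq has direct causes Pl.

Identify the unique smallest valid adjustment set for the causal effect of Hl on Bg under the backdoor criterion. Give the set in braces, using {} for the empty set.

Variables eligible for adjustment (non-descendants of Hl, excluding Hl and Bg): {Dq, La, Pl, Rk}.
Backdoor paths from Hl to Bg:
  P1: Hl <- Dq -> Jn <- Rk -> Bg
  P2: Hl <- Dq -> Jn <- Bg
  P3: Hl <- La -> Jn <- Rk -> Bg
  P4: Hl <- La -> Jn <- Bg
Each backdoor path contains an unconditioned collider, so every path is already blocked with the empty conditioning set:
  P1: blocked at collider Jn (neither it nor any descendant is in the conditioning set).
  P2: blocked at collider Jn (neither it nor any descendant is in the conditioning set).
  P3: blocked at collider Jn (neither it nor any descendant is in the conditioning set).
  P4: blocked at collider Jn (neither it nor any descendant is in the conditioning set).
The empty set is therefore the unique smallest valid set.

{}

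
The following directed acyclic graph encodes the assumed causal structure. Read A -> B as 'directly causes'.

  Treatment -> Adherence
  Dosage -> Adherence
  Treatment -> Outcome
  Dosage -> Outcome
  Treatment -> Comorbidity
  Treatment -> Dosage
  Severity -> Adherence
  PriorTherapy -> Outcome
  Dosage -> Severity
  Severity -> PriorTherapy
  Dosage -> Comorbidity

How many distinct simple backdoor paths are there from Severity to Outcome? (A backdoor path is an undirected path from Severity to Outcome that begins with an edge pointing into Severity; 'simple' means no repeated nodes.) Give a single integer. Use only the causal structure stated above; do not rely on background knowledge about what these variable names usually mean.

A backdoor path from Severity to Outcome is any simple undirected path whose first edge points into Severity (i.e. leaves Severity via a parent).
Parents of Severity: {Dosage}.
Enumerating:
  P1: Severity <- Dosage <- Treatment -> Outcome
  P2: Severity <- Dosage -> Adherence <- Treatment -> Outcome
  P3: Severity <- Dosage -> Comorbidity <- Treatment -> Outcome
  P4: Severity <- Dosage -> Outcome
That exhausts the simple backdoor paths. Count: 4.

4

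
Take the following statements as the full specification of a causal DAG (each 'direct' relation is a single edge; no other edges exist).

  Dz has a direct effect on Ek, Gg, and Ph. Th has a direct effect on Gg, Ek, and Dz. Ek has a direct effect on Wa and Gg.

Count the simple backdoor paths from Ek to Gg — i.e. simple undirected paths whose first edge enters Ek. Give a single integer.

4

A backdoor path from Ek to Gg is any simple undirected path whose first edge points into Ek (i.e. leaves Ek via a parent).
Parents of Ek: {Dz, Th}.
Enumerating:
  P1: Ek <- Th -> Dz -> Gg
  P2: Ek <- Th -> Gg
  P3: Ek <- Dz <- Th -> Gg
  P4: Ek <- Dz -> Gg
That exhausts the simple backdoor paths. Count: 4.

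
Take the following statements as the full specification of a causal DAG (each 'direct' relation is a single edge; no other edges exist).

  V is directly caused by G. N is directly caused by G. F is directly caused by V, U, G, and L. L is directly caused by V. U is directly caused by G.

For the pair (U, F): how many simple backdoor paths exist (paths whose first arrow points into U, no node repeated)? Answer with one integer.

3

A backdoor path from U to F is any simple undirected path whose first edge points into U (i.e. leaves U via a parent).
Parents of U: {G}.
Enumerating:
  P1: U <- G -> V -> L -> F
  P2: U <- G -> V -> F
  P3: U <- G -> F
That exhausts the simple backdoor paths. Count: 3.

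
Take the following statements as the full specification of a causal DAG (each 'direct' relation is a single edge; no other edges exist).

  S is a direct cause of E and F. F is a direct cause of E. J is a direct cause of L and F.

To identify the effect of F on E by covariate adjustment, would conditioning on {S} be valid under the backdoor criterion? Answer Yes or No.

Backdoor paths from F to E (paths whose first edge points into F):
  P1: F <- S -> E
Condition 1 (no descendant of F in the set): holds — descendants of F are {E}; none are in {S}.
Condition 2 (every backdoor path blocked by {S}):
  P1: blocked at fork node S ∈ conditioning set.
{S} satisfies the backdoor criterion.

Yes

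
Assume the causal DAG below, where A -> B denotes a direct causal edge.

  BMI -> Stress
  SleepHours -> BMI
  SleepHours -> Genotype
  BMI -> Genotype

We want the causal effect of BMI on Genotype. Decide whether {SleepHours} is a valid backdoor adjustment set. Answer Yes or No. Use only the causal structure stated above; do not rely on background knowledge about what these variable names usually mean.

Yes

Backdoor paths from BMI to Genotype (paths whose first edge points into BMI):
  P1: BMI <- SleepHours -> Genotype
Condition 1 (no descendant of BMI in the set): holds — descendants of BMI are {Genotype, Stress}; none are in {SleepHours}.
Condition 2 (every backdoor path blocked by {SleepHours}):
  P1: blocked at fork node SleepHours ∈ conditioning set.
{SleepHours} satisfies the backdoor criterion.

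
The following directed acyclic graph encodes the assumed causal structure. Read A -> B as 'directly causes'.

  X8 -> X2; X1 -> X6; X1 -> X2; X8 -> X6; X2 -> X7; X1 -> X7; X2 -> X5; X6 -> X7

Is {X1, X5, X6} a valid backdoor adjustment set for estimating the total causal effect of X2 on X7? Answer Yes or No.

Backdoor paths from X2 to X7 (paths whose first edge points into X2):
  P1: X2 <- X8 -> X6 <- X1 -> X7
  P2: X2 <- X8 -> X6 -> X7
  P3: X2 <- X1 -> X6 -> X7
  P4: X2 <- X1 -> X7
Condition 1 (no descendant of X2 in the set): FAILS — X5 is a descendant of X2.
Condition 2 (every backdoor path blocked by {X1, X5, X6}):
  P1: blocked at fork node X1 ∈ conditioning set.
  P2: blocked at chain node X6 ∈ conditioning set.
  P3: blocked at fork node X1 ∈ conditioning set.
  P4: blocked at fork node X1 ∈ conditioning set.
{X1, X5, X6} does not satisfy the backdoor criterion.

No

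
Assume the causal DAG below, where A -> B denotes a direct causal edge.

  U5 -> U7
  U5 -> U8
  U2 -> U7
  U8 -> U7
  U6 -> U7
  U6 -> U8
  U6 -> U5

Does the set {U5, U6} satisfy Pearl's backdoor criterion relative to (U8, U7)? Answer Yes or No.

Backdoor paths from U8 to U7 (paths whose first edge points into U8):
  P1: U8 <- U6 -> U5 -> U7
  P2: U8 <- U6 -> U7
  P3: U8 <- U5 <- U6 -> U7
  P4: U8 <- U5 -> U7
Condition 1 (no descendant of U8 in the set): holds — descendants of U8 are {U7}; none are in {U5, U6}.
Condition 2 (every backdoor path blocked by {U5, U6}):
  P1: blocked at fork node U6 ∈ conditioning set.
  P2: blocked at fork node U6 ∈ conditioning set.
  P3: blocked at chain node U5 ∈ conditioning set.
  P4: blocked at fork node U5 ∈ conditioning set.
{U5, U6} satisfies the backdoor criterion.

Yes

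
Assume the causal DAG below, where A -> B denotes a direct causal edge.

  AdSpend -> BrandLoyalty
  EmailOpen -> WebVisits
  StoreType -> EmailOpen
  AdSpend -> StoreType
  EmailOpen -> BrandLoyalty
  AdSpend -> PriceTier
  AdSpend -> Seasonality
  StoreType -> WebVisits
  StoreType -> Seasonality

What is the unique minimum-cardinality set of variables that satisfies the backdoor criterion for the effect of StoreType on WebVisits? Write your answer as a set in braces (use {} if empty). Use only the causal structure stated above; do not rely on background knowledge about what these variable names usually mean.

Variables eligible for adjustment (non-descendants of StoreType, excluding StoreType and WebVisits): {AdSpend, PriceTier}.
Backdoor paths from StoreType to WebVisits:
  P1: StoreType <- AdSpend -> BrandLoyalty <- EmailOpen -> WebVisits
Each backdoor path contains an unconditioned collider, so every path is already blocked with the empty conditioning set:
  P1: blocked at collider BrandLoyalty (neither it nor any descendant is in the conditioning set).
The empty set is therefore the unique smallest valid set.

{}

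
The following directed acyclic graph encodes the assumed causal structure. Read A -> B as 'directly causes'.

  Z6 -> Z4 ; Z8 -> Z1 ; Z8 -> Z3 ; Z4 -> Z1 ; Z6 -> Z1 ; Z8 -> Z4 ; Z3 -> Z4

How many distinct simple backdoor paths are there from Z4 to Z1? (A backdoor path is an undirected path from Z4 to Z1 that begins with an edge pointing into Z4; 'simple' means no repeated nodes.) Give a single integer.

3

A backdoor path from Z4 to Z1 is any simple undirected path whose first edge points into Z4 (i.e. leaves Z4 via a parent).
Parents of Z4: {Z3, Z6, Z8}.
Enumerating:
  P1: Z4 <- Z8 -> Z1
  P2: Z4 <- Z3 <- Z8 -> Z1
  P3: Z4 <- Z6 -> Z1
That exhausts the simple backdoor paths. Count: 3.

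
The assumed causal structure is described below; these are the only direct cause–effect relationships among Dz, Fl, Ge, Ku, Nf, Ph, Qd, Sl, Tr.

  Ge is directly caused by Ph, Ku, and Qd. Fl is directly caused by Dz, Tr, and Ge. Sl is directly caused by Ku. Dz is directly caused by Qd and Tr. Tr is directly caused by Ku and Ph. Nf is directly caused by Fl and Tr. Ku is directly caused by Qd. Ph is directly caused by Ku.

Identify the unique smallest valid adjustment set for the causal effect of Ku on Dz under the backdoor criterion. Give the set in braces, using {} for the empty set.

Variables eligible for adjustment (non-descendants of Ku, excluding Ku and Dz): {Qd}.
Backdoor paths from Ku to Dz:
  P1: Ku <- Qd -> Ge <- Ph -> Tr -> Dz
  P2: Ku <- Qd -> Ge <- Ph -> Tr -> Fl <- Dz
  P3: Ku <- Qd -> Ge <- Ph -> Tr -> Nf <- Fl <- Dz
  P4: Ku <- Qd -> Ge -> Fl <- Tr -> Dz
  P5: Ku <- Qd -> Ge -> Fl <- Dz
  P6: Ku <- Qd -> Ge -> Fl -> Nf <- Tr -> Dz
  P7: Ku <- Qd -> Dz
The empty set is not sufficient: P7 (Ku <- Qd -> Dz) has no collider blocking it and no conditioned non-collider, so it is open.
Try {Qd}:
  P1: blocked at fork node Qd ∈ conditioning set.
  P2: blocked at fork node Qd ∈ conditioning set.
  P3: blocked at fork node Qd ∈ conditioning set.
  P4: blocked at fork node Qd ∈ conditioning set.
  P5: blocked at fork node Qd ∈ conditioning set.
  P6: blocked at fork node Qd ∈ conditioning set.
  P7: blocked at fork node Qd ∈ conditioning set.
{Qd} contains no descendant of Ku and blocks every backdoor path.
{Qd} is the unique smallest valid adjustment set.

{Qd}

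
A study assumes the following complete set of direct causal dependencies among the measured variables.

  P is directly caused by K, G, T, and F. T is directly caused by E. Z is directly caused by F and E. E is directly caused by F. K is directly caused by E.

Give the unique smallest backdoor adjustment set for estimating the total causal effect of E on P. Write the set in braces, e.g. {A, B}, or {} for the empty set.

{F}

Variables eligible for adjustment (non-descendants of E, excluding E and P): {F, G}.
Backdoor paths from E to P:
  P1: E <- F -> P
The empty set is not sufficient: P1 (E <- F -> P) has no collider blocking it and no conditioned non-collider, so it is open.
Try {F}:
  P1: blocked at fork node F ∈ conditioning set.
{F} contains no descendant of E and blocks every backdoor path.
No other singleton works — e.g. {G} leaves P1 open — so {F} is the unique smallest valid adjustment set.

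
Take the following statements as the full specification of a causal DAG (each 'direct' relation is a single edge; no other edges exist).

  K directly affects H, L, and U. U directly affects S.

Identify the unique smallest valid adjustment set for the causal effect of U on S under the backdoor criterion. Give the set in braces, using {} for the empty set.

Variables eligible for adjustment (non-descendants of U, excluding U and S): {H, K, L}.
Backdoor paths from U to S:
  (none)
With no backdoor paths the empty set already satisfies the criterion, and it is trivially minimal.

{}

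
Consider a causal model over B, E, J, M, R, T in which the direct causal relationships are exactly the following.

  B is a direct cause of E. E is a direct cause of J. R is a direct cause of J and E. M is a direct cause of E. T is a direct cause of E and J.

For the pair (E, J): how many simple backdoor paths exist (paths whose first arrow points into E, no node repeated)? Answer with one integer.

2

A backdoor path from E to J is any simple undirected path whose first edge points into E (i.e. leaves E via a parent).
Parents of E: {B, M, R, T}.
Enumerating:
  P1: E <- R -> J
  P2: E <- T -> J
That exhausts the simple backdoor paths. Count: 2.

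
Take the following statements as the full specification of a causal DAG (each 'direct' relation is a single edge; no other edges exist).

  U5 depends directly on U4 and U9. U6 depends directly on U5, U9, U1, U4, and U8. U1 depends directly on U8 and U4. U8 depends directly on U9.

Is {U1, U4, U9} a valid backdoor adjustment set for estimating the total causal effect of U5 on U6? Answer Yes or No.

Yes

Backdoor paths from U5 to U6 (paths whose first edge points into U5):
  P1: U5 <- U4 -> U1 <- U8 <- U9 -> U6
  P2: U5 <- U4 -> U1 <- U8 -> U6
  P3: U5 <- U4 -> U1 -> U6
  P4: U5 <- U4 -> U6
  P5: U5 <- U9 -> U8 -> U1 <- U4 -> U6
  P6: U5 <- U9 -> U8 -> U1 -> U6
  P7: U5 <- U9 -> U8 -> U6
  P8: U5 <- U9 -> U6
Condition 1 (no descendant of U5 in the set): holds — descendants of U5 are {U6}; none are in {U1, U4, U9}.
Condition 2 (every backdoor path blocked by {U1, U4, U9}):
  P1: blocked at fork node U4 ∈ conditioning set.
  P2: blocked at fork node U4 ∈ conditioning set.
  P3: blocked at fork node U4 ∈ conditioning set.
  P4: blocked at fork node U4 ∈ conditioning set.
  P5: blocked at fork node U9 ∈ conditioning set.
  P6: blocked at fork node U9 ∈ conditioning set.
  P7: blocked at fork node U9 ∈ conditioning set.
  P8: blocked at fork node U9 ∈ conditioning set.
{U1, U4, U9} satisfies the backdoor criterion.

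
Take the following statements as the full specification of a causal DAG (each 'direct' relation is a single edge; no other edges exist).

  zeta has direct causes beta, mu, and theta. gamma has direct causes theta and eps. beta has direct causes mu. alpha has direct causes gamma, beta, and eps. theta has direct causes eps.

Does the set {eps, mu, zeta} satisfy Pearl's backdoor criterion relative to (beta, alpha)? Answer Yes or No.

Backdoor paths from beta to alpha (paths whose first edge points into beta):
  P1: beta <- mu -> zeta <- theta <- eps -> gamma -> alpha
  P2: beta <- mu -> zeta <- theta <- eps -> alpha
  P3: beta <- mu -> zeta <- theta -> gamma <- eps -> alpha
  P4: beta <- mu -> zeta <- theta -> gamma -> alpha
Condition 1 (no descendant of beta in the set): FAILS — zeta is a descendant of beta.
Condition 2 (every backdoor path blocked by {eps, mu, zeta}):
  P1: blocked at fork node mu ∈ conditioning set.
  P2: blocked at fork node mu ∈ conditioning set.
  P3: blocked at fork node mu ∈ conditioning set.
  P4: blocked at fork node mu ∈ conditioning set.
{eps, mu, zeta} does not satisfy the backdoor criterion.

No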